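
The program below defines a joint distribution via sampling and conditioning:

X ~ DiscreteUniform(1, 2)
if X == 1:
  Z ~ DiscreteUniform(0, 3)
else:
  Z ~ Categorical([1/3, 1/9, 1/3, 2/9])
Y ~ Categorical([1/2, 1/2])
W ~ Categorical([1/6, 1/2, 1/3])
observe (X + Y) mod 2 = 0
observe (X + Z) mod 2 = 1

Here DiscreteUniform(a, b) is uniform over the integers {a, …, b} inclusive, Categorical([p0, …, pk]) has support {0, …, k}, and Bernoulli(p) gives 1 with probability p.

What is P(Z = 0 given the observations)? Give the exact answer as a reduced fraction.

P(Z = 0 | obs) = 3/10

Enumerate traces; 12 have nonzero weight after conditioning:
  (X=1, Z=0, Y=1, W=0) weight 1/96
  (X=1, Z=0, Y=1, W=1) weight 1/32
  (X=1, Z=0, Y=1, W=2) weight 1/48
  (X=1, Z=2, Y=1, W=0) weight 1/96
  (X=1, Z=2, Y=1, W=1) weight 1/32
  (X=1, Z=2, Y=1, W=2) weight 1/48
  (X=2, Z=1, Y=0, W=0) weight 1/216
  (X=2, Z=1, Y=0, W=1) weight 1/72
  (X=2, Z=3, Y=0, W=0) weight 1/108
  … 3 more
Group by Z:
  weight(Z=0) = 1/16
  weight(Z=1) = 1/36
  weight(Z=2) = 1/16
  weight(Z=3) = 1/18
Total weight = 1/16 + 1/36 + 1/16 + 1/18 = 5/24
P(Z=0 | obs) = 1/16 / 5/24 = 3/10
P(Z=1 | obs) = 1/36 / 5/24 = 2/15
P(Z=2 | obs) = 1/16 / 5/24 = 3/10
P(Z=3 | obs) = 1/18 / 5/24 = 4/15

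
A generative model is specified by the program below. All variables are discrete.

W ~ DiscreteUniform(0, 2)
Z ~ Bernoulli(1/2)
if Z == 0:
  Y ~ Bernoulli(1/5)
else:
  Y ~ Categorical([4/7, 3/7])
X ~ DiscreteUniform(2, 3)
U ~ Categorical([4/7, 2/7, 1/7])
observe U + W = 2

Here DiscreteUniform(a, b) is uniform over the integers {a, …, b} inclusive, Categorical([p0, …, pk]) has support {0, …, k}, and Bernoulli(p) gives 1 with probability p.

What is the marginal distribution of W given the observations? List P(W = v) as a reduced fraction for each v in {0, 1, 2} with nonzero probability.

Enumerate traces; 24 have nonzero weight after conditioning:
  (W=0, Z=0, Y=0, X=2, U=2) weight 1/105
  (W=0, Z=0, Y=0, X=3, U=2) weight 1/105
  (W=0, Z=0, Y=1, X=2, U=2) weight 1/420
  (W=0, Z=0, Y=1, X=3, U=2) weight 1/420
  (W=0, Z=1, Y=0, X=2, U=2) weight 1/147
  (W=0, Z=1, Y=0, X=3, U=2) weight 1/147
  (W=0, Z=1, Y=1, X=2, U=2) weight 1/196
  (W=0, Z=1, Y=1, X=3, U=2) weight 1/196
  (W=1, Z=0, Y=0, X=2, U=1) weight 2/105
  (W=2, Z=0, Y=0, X=2, U=0) weight 4/105
  … 14 more
Group by W:
  weight(W=0) = 1/21
  weight(W=1) = 2/21
  weight(W=2) = 4/21
Total weight = 1/21 + 2/21 + 4/21 = 1/3
P(W=0 | obs) = 1/21 / 1/3 = 1/7
P(W=1 | obs) = 2/21 / 1/3 = 2/7
P(W=2 | obs) = 4/21 / 1/3 = 4/7

P(W=0) = 1/7, P(W=1) = 2/7, P(W=2) = 4/7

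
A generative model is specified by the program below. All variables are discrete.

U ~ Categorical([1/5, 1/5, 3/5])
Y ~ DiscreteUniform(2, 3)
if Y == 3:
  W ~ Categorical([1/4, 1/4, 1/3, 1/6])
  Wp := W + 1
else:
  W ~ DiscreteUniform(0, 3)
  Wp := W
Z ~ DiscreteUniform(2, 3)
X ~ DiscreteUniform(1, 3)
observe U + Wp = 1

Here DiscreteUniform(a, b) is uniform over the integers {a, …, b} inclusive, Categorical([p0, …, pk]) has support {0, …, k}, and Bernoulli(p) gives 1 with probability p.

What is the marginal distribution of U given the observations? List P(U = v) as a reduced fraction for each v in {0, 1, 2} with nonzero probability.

Enumerate traces; 18 have nonzero weight after conditioning:
  (U=0, Y=2, W=1, Z=2, X=1) weight 1/240
  (U=0, Y=2, W=1, Z=2, X=2) weight 1/240
  (U=0, Y=2, W=1, Z=2, X=3) weight 1/240
  (U=0, Y=2, W=1, Z=3, X=1) weight 1/240
  (U=0, Y=2, W=1, Z=3, X=2) weight 1/240
  (U=0, Y=2, W=1, Z=3, X=3) weight 1/240
  (U=0, Y=3, W=0, Z=2, X=1) weight 1/240
  (U=0, Y=3, W=0, Z=2, X=2) weight 1/240
  (U=1, Y=2, W=0, Z=2, X=1) weight 1/240
  … 9 more
Group by U:
  weight(U=0) = 1/20
  weight(U=1) = 1/40
Total weight = 1/20 + 1/40 = 3/40
P(U=0 | obs) = 1/20 / 3/40 = 2/3
P(U=1 | obs) = 1/40 / 3/40 = 1/3

P(U=0) = 2/3, P(U=1) = 1/3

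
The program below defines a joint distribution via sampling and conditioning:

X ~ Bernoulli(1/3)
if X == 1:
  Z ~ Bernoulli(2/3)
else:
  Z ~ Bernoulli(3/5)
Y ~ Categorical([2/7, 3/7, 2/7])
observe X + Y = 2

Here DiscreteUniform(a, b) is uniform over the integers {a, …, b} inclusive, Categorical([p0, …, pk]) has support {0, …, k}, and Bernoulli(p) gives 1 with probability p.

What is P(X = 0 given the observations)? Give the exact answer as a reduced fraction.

P(X = 0 | obs) = 4/7

Enumerate traces; 4 have nonzero weight after conditioning:
  (X=0, Z=0, Y=2) weight 8/105
  (X=0, Z=1, Y=2) weight 4/35
  (X=1, Z=0, Y=1) weight 1/21
  (X=1, Z=1, Y=1) weight 2/21
Group by X:
  weight(X=0) = 4/21
  weight(X=1) = 1/7
Total weight = 4/21 + 1/7 = 1/3
P(X=0 | obs) = 4/21 / 1/3 = 4/7
P(X=1 | obs) = 1/7 / 1/3 = 3/7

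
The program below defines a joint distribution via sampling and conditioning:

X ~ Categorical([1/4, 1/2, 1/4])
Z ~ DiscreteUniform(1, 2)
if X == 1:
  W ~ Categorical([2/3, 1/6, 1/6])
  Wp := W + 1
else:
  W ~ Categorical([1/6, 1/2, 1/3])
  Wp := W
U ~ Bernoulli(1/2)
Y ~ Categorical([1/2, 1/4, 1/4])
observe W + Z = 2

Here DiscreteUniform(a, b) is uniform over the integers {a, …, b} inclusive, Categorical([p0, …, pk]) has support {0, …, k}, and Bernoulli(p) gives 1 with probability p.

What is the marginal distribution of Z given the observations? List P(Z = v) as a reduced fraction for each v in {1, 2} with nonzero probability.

Enumerate traces; 36 have nonzero weight after conditioning:
  (X=0, Z=1, W=1, U=0, Y=0) weight 1/64
  (X=0, Z=1, W=1, U=0, Y=1) weight 1/128
  (X=0, Z=1, W=1, U=0, Y=2) weight 1/128
  (X=0, Z=1, W=1, U=1, Y=0) weight 1/64
  (X=0, Z=1, W=1, U=1, Y=1) weight 1/128
  (X=0, Z=1, W=1, U=1, Y=2) weight 1/128
  (X=0, Z=2, W=0, U=0, Y=0) weight 1/192
  (X=0, Z=2, W=0, U=0, Y=1) weight 1/384
  … 28 more
Group by Z:
  weight(Z=1) = 1/6
  weight(Z=2) = 5/24
Total weight = 1/6 + 5/24 = 3/8
P(Z=1 | obs) = 1/6 / 3/8 = 4/9
P(Z=2 | obs) = 5/24 / 3/8 = 5/9

P(Z=1) = 4/9, P(Z=2) = 5/9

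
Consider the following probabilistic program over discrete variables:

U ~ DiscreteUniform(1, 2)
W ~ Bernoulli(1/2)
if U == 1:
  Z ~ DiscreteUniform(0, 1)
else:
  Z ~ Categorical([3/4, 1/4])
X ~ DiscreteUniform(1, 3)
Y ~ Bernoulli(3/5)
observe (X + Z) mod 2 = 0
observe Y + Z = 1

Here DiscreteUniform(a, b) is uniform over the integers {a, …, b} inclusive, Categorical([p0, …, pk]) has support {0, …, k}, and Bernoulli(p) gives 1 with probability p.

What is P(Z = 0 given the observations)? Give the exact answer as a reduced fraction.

P(Z = 0 | obs) = 5/9

Enumerate traces; 12 have nonzero weight after conditioning:
  (U=1, W=0, Z=0, X=2, Y=1) weight 1/40
  (U=1, W=0, Z=1, X=1, Y=0) weight 1/60
  (U=1, W=0, Z=1, X=3, Y=0) weight 1/60
  (U=1, W=1, Z=0, X=2, Y=1) weight 1/40
  (U=1, W=1, Z=1, X=1, Y=0) weight 1/60
  (U=1, W=1, Z=1, X=3, Y=0) weight 1/60
  (U=2, W=0, Z=0, X=2, Y=1) weight 3/80
  (U=2, W=0, Z=1, X=1, Y=0) weight 1/120
  … 4 more
Group by Z:
  weight(Z=0) = 1/8
  weight(Z=1) = 1/10
Total weight = 1/8 + 1/10 = 9/40
P(Z=0 | obs) = 1/8 / 9/40 = 5/9
P(Z=1 | obs) = 1/10 / 9/40 = 4/9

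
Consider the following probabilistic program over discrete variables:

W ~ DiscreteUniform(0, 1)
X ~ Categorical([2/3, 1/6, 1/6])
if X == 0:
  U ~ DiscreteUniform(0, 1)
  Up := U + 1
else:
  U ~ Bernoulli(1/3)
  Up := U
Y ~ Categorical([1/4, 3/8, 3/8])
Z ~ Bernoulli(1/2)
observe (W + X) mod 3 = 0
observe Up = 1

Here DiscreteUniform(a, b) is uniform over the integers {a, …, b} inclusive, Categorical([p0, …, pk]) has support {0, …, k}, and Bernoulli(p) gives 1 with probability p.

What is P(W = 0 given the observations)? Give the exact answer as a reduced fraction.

Enumerate traces; 12 have nonzero weight after conditioning:
  (W=0, X=0, U=0, Y=0, Z=0) weight 1/48
  (W=0, X=0, U=0, Y=0, Z=1) weight 1/48
  (W=0, X=0, U=0, Y=1, Z=0) weight 1/32
  (W=0, X=0, U=0, Y=1, Z=1) weight 1/32
  (W=0, X=0, U=0, Y=2, Z=0) weight 1/32
  (W=0, X=0, U=0, Y=2, Z=1) weight 1/32
  (W=1, X=2, U=1, Y=0, Z=0) weight 1/288
  (W=1, X=2, U=1, Y=0, Z=1) weight 1/288
  … 4 more
Group by W:
  weight(W=0) = 1/6
  weight(W=1) = 1/36
Total weight = 1/6 + 1/36 = 7/36
P(W=0 | obs) = 1/6 / 7/36 = 6/7
P(W=1 | obs) = 1/36 / 7/36 = 1/7

P(W = 0 | obs) = 6/7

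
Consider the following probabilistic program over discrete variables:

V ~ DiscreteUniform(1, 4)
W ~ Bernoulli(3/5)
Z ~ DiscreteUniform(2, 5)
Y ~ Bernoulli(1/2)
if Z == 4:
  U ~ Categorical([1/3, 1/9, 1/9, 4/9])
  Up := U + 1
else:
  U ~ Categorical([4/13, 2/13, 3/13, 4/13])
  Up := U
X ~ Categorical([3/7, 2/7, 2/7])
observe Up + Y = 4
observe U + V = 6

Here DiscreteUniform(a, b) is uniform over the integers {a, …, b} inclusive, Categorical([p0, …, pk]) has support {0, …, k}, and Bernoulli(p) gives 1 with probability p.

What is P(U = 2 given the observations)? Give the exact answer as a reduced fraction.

Enumerate traces; 30 have nonzero weight after conditioning:
  (V=3, W=0, Z=2, Y=1, U=3, X=0) weight 3/1820
  (V=3, W=0, Z=2, Y=1, U=3, X=1) weight 1/910
  (V=3, W=0, Z=2, Y=1, U=3, X=2) weight 1/910
  (V=3, W=0, Z=3, Y=1, U=3, X=0) weight 3/1820
  (V=3, W=0, Z=3, Y=1, U=3, X=1) weight 1/910
  (V=3, W=0, Z=3, Y=1, U=3, X=2) weight 1/910
  (V=3, W=0, Z=4, Y=0, U=3, X=0) weight 1/420
  (V=3, W=0, Z=4, Y=0, U=3, X=1) weight 1/630
  (V=4, W=0, Z=4, Y=1, U=2, X=0) weight 1/1680
  … 21 more
Group by U:
  weight(U=2) = 1/288
  weight(U=3) = 5/117
Total weight = 1/288 + 5/117 = 173/3744
P(U=2 | obs) = 1/288 / 173/3744 = 13/173
P(U=3 | obs) = 5/117 / 173/3744 = 160/173

P(U = 2 | obs) = 13/173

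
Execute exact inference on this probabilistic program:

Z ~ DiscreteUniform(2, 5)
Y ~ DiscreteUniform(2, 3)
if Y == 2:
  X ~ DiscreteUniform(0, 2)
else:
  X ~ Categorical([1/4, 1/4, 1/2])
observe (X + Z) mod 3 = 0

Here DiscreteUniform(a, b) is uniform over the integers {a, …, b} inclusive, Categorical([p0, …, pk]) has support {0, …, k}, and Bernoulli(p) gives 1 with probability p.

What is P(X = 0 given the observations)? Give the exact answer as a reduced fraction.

Enumerate traces; 8 have nonzero weight after conditioning:
  (Z=2, Y=2, X=1) weight 1/24
  (Z=2, Y=3, X=1) weight 1/32
  (Z=3, Y=2, X=0) weight 1/24
  (Z=3, Y=3, X=0) weight 1/32
  (Z=4, Y=2, X=2) weight 1/24
  (Z=4, Y=3, X=2) weight 1/16
  (Z=5, Y=2, X=1) weight 1/24
  (Z=5, Y=3, X=1) weight 1/32
Group by X:
  weight(X=0) = 7/96
  weight(X=1) = 7/48
  weight(X=2) = 5/48
Total weight = 7/96 + 7/48 + 5/48 = 31/96
P(X=0 | obs) = 7/96 / 31/96 = 7/31
P(X=1 | obs) = 7/48 / 31/96 = 14/31
P(X=2 | obs) = 5/48 / 31/96 = 10/31

P(X = 0 | obs) = 7/31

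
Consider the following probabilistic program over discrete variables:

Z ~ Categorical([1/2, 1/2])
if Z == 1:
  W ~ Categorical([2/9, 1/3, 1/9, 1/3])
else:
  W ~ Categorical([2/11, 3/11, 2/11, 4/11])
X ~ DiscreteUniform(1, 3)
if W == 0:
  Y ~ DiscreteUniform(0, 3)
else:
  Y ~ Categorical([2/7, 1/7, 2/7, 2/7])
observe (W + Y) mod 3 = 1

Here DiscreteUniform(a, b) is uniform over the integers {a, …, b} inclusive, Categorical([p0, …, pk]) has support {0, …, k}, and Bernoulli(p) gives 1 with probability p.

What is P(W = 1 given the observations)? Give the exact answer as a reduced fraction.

Enumerate traces; 30 have nonzero weight after conditioning:
  (Z=0, W=0, X=1, Y=1) weight 1/132
  (Z=0, W=0, X=2, Y=1) weight 1/132
  (Z=0, W=0, X=3, Y=1) weight 1/132
  (Z=0, W=1, X=1, Y=0) weight 1/77
  (Z=0, W=1, X=1, Y=3) weight 1/77
  (Z=0, W=1, X=2, Y=0) weight 1/77
  (Z=0, W=1, X=2, Y=3) weight 1/77
  (Z=0, W=1, X=3, Y=0) weight 1/77
  (Z=0, W=2, X=1, Y=2) weight 2/231
  (Z=0, W=3, X=1, Y=1) weight 2/231
  … 20 more
Group by W:
  weight(W=0) = 5/99
  weight(W=1) = 40/231
  weight(W=2) = 29/693
  weight(W=3) = 23/462
Total weight = 5/99 + 40/231 + 29/693 + 23/462 = 437/1386
P(W=0 | obs) = 5/99 / 437/1386 = 70/437
P(W=1 | obs) = 40/231 / 437/1386 = 240/437
P(W=2 | obs) = 29/693 / 437/1386 = 58/437
P(W=3 | obs) = 23/462 / 437/1386 = 3/19

P(W = 1 | obs) = 240/437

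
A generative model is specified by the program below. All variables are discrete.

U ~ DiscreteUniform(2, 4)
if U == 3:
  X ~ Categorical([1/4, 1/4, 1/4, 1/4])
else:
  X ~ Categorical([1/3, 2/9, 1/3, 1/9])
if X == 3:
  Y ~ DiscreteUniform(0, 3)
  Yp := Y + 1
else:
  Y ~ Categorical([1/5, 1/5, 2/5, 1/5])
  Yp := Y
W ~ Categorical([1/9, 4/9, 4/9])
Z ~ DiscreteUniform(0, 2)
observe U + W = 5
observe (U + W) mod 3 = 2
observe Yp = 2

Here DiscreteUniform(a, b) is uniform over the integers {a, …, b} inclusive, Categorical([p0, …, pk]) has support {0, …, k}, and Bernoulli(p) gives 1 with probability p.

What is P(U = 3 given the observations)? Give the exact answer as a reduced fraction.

Enumerate traces; 24 have nonzero weight after conditioning:
  (U=3, X=0, Y=2, W=2, Z=0) weight 2/405
  (U=3, X=0, Y=2, W=2, Z=1) weight 2/405
  (U=3, X=0, Y=2, W=2, Z=2) weight 2/405
  (U=3, X=1, Y=2, W=2, Z=0) weight 2/405
  (U=3, X=1, Y=2, W=2, Z=1) weight 2/405
  (U=3, X=1, Y=2, W=2, Z=2) weight 2/405
  (U=3, X=2, Y=2, W=2, Z=0) weight 2/405
  (U=3, X=2, Y=2, W=2, Z=1) weight 2/405
  (U=4, X=0, Y=2, W=1, Z=0) weight 8/1215
  … 15 more
Group by U:
  weight(U=3) = 29/540
  weight(U=4) = 23/405
Total weight = 29/540 + 23/405 = 179/1620
P(U=3 | obs) = 29/540 / 179/1620 = 87/179
P(U=4 | obs) = 23/405 / 179/1620 = 92/179

P(U = 3 | obs) = 87/179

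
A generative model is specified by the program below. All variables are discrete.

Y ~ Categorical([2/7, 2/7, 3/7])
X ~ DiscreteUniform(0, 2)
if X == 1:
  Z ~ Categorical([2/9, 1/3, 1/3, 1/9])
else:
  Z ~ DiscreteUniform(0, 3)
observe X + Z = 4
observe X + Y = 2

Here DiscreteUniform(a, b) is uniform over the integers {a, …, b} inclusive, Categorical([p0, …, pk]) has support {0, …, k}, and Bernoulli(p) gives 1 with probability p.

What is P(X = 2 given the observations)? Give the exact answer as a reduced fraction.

Enumerate traces; 2 have nonzero weight after conditioning:
  (Y=0, X=2, Z=2) weight 1/42
  (Y=1, X=1, Z=3) weight 2/189
Group by X:
  weight(X=1) = 2/189
  weight(X=2) = 1/42
Total weight = 2/189 + 1/42 = 13/378
P(X=1 | obs) = 2/189 / 13/378 = 4/13
P(X=2 | obs) = 1/42 / 13/378 = 9/13

P(X = 2 | obs) = 9/13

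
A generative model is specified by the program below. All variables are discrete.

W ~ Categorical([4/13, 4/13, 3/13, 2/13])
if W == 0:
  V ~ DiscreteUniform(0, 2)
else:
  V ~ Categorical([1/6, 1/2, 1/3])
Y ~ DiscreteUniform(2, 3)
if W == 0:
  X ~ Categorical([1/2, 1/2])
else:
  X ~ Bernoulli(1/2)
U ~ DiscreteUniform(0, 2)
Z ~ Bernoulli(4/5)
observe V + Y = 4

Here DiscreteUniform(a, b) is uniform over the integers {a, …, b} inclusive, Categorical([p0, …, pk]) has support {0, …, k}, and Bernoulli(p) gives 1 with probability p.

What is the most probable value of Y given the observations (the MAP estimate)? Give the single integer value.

argmax_v P(Y = v | obs) = 3

Enumerate traces; 96 have nonzero weight after conditioning:
  (W=0, V=1, Y=3, X=0, U=0, Z=0) weight 1/585
  (W=0, V=1, Y=3, X=0, U=0, Z=1) weight 4/585
  (W=0, V=1, Y=3, X=0, U=1, Z=0) weight 1/585
  (W=0, V=1, Y=3, X=0, U=1, Z=1) weight 4/585
  (W=0, V=1, Y=3, X=0, U=2, Z=0) weight 1/585
  (W=0, V=1, Y=3, X=0, U=2, Z=1) weight 4/585
  (W=0, V=1, Y=3, X=1, U=0, Z=0) weight 1/585
  (W=0, V=1, Y=3, X=1, U=0, Z=1) weight 4/585
  (W=0, V=2, Y=2, X=0, U=0, Z=0) weight 1/585
  … 87 more
Group by Y:
  weight(Y=2) = 1/6
  weight(Y=3) = 35/156
Total weight = 1/6 + 35/156 = 61/156
P(Y=2 | obs) = 1/6 / 61/156 = 26/61
P(Y=3 | obs) = 35/156 / 61/156 = 35/61
argmax = 3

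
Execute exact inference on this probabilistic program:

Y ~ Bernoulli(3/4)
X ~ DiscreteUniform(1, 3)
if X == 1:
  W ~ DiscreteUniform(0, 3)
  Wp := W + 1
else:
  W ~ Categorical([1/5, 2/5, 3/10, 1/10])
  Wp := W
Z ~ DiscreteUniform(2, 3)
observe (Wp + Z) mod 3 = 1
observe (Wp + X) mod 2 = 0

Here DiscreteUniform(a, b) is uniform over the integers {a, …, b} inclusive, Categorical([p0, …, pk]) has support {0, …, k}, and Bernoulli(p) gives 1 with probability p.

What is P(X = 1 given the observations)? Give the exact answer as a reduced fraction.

P(X = 1 | obs) = 5/19

Enumerate traces; 6 have nonzero weight after conditioning:
  (Y=0, X=1, W=0, Z=3) weight 1/96
  (Y=0, X=2, W=2, Z=2) weight 1/80
  (Y=0, X=3, W=1, Z=3) weight 1/60
  (Y=1, X=1, W=0, Z=3) weight 1/32
  (Y=1, X=2, W=2, Z=2) weight 3/80
  (Y=1, X=3, W=1, Z=3) weight 1/20
Group by X:
  weight(X=1) = 1/24
  weight(X=2) = 1/20
  weight(X=3) = 1/15
Total weight = 1/24 + 1/20 + 1/15 = 19/120
P(X=1 | obs) = 1/24 / 19/120 = 5/19
P(X=2 | obs) = 1/20 / 19/120 = 6/19
P(X=3 | obs) = 1/15 / 19/120 = 8/19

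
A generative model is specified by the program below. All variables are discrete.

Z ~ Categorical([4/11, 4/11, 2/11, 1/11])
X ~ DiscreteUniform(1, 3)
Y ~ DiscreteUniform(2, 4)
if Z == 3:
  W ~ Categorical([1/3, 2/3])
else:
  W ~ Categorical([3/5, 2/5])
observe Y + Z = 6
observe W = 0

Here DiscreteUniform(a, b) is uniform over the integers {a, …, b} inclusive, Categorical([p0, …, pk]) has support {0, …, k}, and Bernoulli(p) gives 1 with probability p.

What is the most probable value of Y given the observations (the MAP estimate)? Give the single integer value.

Enumerate traces; 6 have nonzero weight after conditioning:
  (Z=2, X=1, Y=4, W=0) weight 2/165
  (Z=2, X=2, Y=4, W=0) weight 2/165
  (Z=2, X=3, Y=4, W=0) weight 2/165
  (Z=3, X=1, Y=3, W=0) weight 1/297
  (Z=3, X=2, Y=3, W=0) weight 1/297
  (Z=3, X=3, Y=3, W=0) weight 1/297
Group by Y:
  weight(Y=3) = 1/99
  weight(Y=4) = 2/55
Total weight = 1/99 + 2/55 = 23/495
P(Y=3 | obs) = 1/99 / 23/495 = 5/23
P(Y=4 | obs) = 2/55 / 23/495 = 18/23
argmax = 4

argmax_v P(Y = v | obs) = 4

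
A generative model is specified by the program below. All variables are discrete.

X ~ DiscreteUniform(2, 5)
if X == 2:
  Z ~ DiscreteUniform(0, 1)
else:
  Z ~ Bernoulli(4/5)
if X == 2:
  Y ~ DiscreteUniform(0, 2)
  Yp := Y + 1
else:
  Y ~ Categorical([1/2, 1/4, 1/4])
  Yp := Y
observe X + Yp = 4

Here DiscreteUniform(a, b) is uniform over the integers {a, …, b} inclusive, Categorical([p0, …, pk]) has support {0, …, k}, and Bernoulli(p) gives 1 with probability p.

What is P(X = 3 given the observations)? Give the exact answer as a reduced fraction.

P(X = 3 | obs) = 3/13

Enumerate traces; 6 have nonzero weight after conditioning:
  (X=2, Z=0, Y=1) weight 1/24
  (X=2, Z=1, Y=1) weight 1/24
  (X=3, Z=0, Y=1) weight 1/80
  (X=3, Z=1, Y=1) weight 1/20
  (X=4, Z=0, Y=0) weight 1/40
  (X=4, Z=1, Y=0) weight 1/10
Group by X:
  weight(X=2) = 1/12
  weight(X=3) = 1/16
  weight(X=4) = 1/8
Total weight = 1/12 + 1/16 + 1/8 = 13/48
P(X=2 | obs) = 1/12 / 13/48 = 4/13
P(X=3 | obs) = 1/16 / 13/48 = 3/13
P(X=4 | obs) = 1/8 / 13/48 = 6/13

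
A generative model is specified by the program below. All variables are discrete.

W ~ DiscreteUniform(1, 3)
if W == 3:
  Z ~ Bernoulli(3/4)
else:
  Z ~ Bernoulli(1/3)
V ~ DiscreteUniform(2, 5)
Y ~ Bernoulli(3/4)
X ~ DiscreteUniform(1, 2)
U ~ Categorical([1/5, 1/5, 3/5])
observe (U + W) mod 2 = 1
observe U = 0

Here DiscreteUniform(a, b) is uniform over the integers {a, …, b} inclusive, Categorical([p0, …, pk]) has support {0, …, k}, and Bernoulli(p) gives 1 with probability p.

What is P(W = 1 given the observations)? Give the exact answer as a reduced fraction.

P(W = 1 | obs) = 1/2

Enumerate traces; 64 have nonzero weight after conditioning:
  (W=1, Z=0, V=2, Y=0, X=1, U=0) weight 1/720
  (W=1, Z=0, V=2, Y=0, X=2, U=0) weight 1/720
  (W=1, Z=0, V=2, Y=1, X=1, U=0) weight 1/240
  (W=1, Z=0, V=2, Y=1, X=2, U=0) weight 1/240
  (W=1, Z=0, V=3, Y=0, X=1, U=0) weight 1/720
  (W=1, Z=0, V=3, Y=0, X=2, U=0) weight 1/720
  (W=1, Z=0, V=3, Y=1, X=1, U=0) weight 1/240
  (W=1, Z=0, V=3, Y=1, X=2, U=0) weight 1/240
  (W=3, Z=0, V=2, Y=0, X=1, U=0) weight 1/1920
  … 55 more
Group by W:
  weight(W=1) = 1/15
  weight(W=3) = 1/15
Total weight = 1/15 + 1/15 = 2/15
P(W=1 | obs) = 1/15 / 2/15 = 1/2
P(W=3 | obs) = 1/15 / 2/15 = 1/2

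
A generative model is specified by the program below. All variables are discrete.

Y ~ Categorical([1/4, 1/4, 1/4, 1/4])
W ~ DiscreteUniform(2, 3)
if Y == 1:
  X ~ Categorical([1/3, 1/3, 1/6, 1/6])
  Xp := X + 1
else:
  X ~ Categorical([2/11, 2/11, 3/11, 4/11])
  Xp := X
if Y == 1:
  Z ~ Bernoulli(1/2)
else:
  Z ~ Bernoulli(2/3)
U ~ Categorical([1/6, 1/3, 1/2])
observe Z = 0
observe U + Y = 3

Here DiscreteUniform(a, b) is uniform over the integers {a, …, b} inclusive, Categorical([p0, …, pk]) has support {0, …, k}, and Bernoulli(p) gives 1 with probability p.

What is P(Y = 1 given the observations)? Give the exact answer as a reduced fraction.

Enumerate traces; 24 have nonzero weight after conditioning:
  (Y=1, W=2, X=0, Z=0, U=2) weight 1/96
  (Y=1, W=2, X=1, Z=0, U=2) weight 1/96
  (Y=1, W=2, X=2, Z=0, U=2) weight 1/192
  (Y=1, W=2, X=3, Z=0, U=2) weight 1/192
  (Y=1, W=3, X=0, Z=0, U=2) weight 1/96
  (Y=1, W=3, X=1, Z=0, U=2) weight 1/96
  (Y=1, W=3, X=2, Z=0, U=2) weight 1/192
  (Y=1, W=3, X=3, Z=0, U=2) weight 1/192
  (Y=2, W=2, X=0, Z=0, U=1) weight 1/396
  (Y=3, W=2, X=0, Z=0, U=0) weight 1/792
  … 14 more
Group by Y:
  weight(Y=1) = 1/16
  weight(Y=2) = 1/36
  weight(Y=3) = 1/72
Total weight = 1/16 + 1/36 + 1/72 = 5/48
P(Y=1 | obs) = 1/16 / 5/48 = 3/5
P(Y=2 | obs) = 1/36 / 5/48 = 4/15
P(Y=3 | obs) = 1/72 / 5/48 = 2/15

P(Y = 1 | obs) = 3/5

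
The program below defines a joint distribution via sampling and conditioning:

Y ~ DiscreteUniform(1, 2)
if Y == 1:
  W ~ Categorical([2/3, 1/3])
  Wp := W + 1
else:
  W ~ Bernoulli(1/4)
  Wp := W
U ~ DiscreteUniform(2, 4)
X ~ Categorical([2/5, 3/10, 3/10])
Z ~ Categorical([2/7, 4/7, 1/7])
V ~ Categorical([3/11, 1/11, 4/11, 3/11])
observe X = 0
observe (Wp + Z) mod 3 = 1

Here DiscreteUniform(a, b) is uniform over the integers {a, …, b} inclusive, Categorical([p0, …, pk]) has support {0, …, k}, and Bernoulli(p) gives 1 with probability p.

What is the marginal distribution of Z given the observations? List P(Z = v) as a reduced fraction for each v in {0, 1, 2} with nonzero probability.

Enumerate traces; 48 have nonzero weight after conditioning:
  (Y=1, W=0, U=2, X=0, Z=0, V=0) weight 4/1155
  (Y=1, W=0, U=2, X=0, Z=0, V=1) weight 4/3465
  (Y=1, W=0, U=2, X=0, Z=0, V=2) weight 16/3465
  (Y=1, W=0, U=2, X=0, Z=0, V=3) weight 4/1155
  (Y=1, W=0, U=3, X=0, Z=0, V=0) weight 4/1155
  (Y=1, W=0, U=3, X=0, Z=0, V=1) weight 4/3465
  (Y=1, W=0, U=3, X=0, Z=0, V=2) weight 16/3465
  (Y=1, W=0, U=3, X=0, Z=0, V=3) weight 4/1155
  (Y=1, W=1, U=2, X=0, Z=2, V=0) weight 1/1155
  (Y=2, W=0, U=2, X=0, Z=1, V=0) weight 3/385
  … 38 more
Group by Z:
  weight(Z=0) = 11/210
  weight(Z=1) = 3/35
  weight(Z=2) = 1/105
Total weight = 11/210 + 3/35 + 1/105 = 31/210
P(Z=0 | obs) = 11/210 / 31/210 = 11/31
P(Z=1 | obs) = 3/35 / 31/210 = 18/31
P(Z=2 | obs) = 1/105 / 31/210 = 2/31

P(Z=0) = 11/31, P(Z=1) = 18/31, P(Z=2) = 2/31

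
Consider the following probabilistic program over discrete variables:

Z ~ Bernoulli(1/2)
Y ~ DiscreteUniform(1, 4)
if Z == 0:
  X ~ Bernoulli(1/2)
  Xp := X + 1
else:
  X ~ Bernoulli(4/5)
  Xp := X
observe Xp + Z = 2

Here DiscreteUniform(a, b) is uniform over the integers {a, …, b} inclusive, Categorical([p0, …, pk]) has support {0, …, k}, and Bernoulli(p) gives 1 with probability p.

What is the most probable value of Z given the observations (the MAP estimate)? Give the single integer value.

Enumerate traces; 8 have nonzero weight after conditioning:
  (Z=0, Y=1, X=1) weight 1/16
  (Z=0, Y=2, X=1) weight 1/16
  (Z=0, Y=3, X=1) weight 1/16
  (Z=0, Y=4, X=1) weight 1/16
  (Z=1, Y=1, X=1) weight 1/10
  (Z=1, Y=2, X=1) weight 1/10
  (Z=1, Y=3, X=1) weight 1/10
  (Z=1, Y=4, X=1) weight 1/10
Group by Z:
  weight(Z=0) = 1/4
  weight(Z=1) = 2/5
Total weight = 1/4 + 2/5 = 13/20
P(Z=0 | obs) = 1/4 / 13/20 = 5/13
P(Z=1 | obs) = 2/5 / 13/20 = 8/13
argmax = 1

argmax_v P(Z = v | obs) = 1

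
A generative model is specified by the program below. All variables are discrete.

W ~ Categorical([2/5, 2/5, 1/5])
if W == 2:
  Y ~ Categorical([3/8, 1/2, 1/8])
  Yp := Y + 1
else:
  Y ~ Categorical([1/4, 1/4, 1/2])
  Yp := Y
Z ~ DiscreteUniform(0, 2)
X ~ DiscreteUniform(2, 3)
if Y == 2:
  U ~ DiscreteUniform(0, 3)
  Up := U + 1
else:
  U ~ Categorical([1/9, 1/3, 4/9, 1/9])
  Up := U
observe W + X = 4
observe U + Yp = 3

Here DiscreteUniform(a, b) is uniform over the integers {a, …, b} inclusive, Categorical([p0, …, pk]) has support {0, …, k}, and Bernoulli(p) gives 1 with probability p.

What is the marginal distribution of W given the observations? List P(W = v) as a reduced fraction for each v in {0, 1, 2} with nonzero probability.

P(W=1) = 152/257, P(W=2) = 105/257

Enumerate traces; 18 have nonzero weight after conditioning:
  (W=1, Y=0, Z=0, X=3, U=3) weight 1/540
  (W=1, Y=0, Z=1, X=3, U=3) weight 1/540
  (W=1, Y=0, Z=2, X=3, U=3) weight 1/540
  (W=1, Y=1, Z=0, X=3, U=2) weight 1/135
  (W=1, Y=1, Z=1, X=3, U=2) weight 1/135
  (W=1, Y=1, Z=2, X=3, U=2) weight 1/135
  (W=1, Y=2, Z=0, X=3, U=1) weight 1/120
  (W=1, Y=2, Z=1, X=3, U=1) weight 1/120
  (W=2, Y=0, Z=0, X=2, U=2) weight 1/180
  … 9 more
Group by W:
  weight(W=1) = 19/360
  weight(W=2) = 7/192
Total weight = 19/360 + 7/192 = 257/2880
P(W=1 | obs) = 19/360 / 257/2880 = 152/257
P(W=2 | obs) = 7/192 / 257/2880 = 105/257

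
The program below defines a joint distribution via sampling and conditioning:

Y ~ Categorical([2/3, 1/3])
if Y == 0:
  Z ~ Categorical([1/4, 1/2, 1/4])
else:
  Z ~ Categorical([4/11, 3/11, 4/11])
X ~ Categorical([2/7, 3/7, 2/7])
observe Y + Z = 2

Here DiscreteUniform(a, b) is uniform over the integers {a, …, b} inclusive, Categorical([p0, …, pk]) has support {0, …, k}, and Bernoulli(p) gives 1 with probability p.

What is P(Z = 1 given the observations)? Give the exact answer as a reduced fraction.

P(Z = 1 | obs) = 6/17

Enumerate traces; 6 have nonzero weight after conditioning:
  (Y=0, Z=2, X=0) weight 1/21
  (Y=0, Z=2, X=1) weight 1/14
  (Y=0, Z=2, X=2) weight 1/21
  (Y=1, Z=1, X=0) weight 2/77
  (Y=1, Z=1, X=1) weight 3/77
  (Y=1, Z=1, X=2) weight 2/77
Group by Z:
  weight(Z=1) = 1/11
  weight(Z=2) = 1/6
Total weight = 1/11 + 1/6 = 17/66
P(Z=1 | obs) = 1/11 / 17/66 = 6/17
P(Z=2 | obs) = 1/6 / 17/66 = 11/17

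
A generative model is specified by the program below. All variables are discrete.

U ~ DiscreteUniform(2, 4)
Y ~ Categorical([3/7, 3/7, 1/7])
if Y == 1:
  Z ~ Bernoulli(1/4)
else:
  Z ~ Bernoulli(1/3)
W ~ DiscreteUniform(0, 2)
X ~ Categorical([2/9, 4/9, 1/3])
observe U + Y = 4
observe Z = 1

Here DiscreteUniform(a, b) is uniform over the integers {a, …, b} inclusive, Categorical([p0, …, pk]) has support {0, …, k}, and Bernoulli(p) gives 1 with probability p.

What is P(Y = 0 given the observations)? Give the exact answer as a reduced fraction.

P(Y = 0 | obs) = 12/25

Enumerate traces; 27 have nonzero weight after conditioning:
  (U=2, Y=2, Z=1, W=0, X=0) weight 2/1701
  (U=2, Y=2, Z=1, W=0, X=1) weight 4/1701
  (U=2, Y=2, Z=1, W=0, X=2) weight 1/567
  (U=2, Y=2, Z=1, W=1, X=0) weight 2/1701
  (U=2, Y=2, Z=1, W=1, X=1) weight 4/1701
  (U=2, Y=2, Z=1, W=1, X=2) weight 1/567
  (U=2, Y=2, Z=1, W=2, X=0) weight 2/1701
  (U=2, Y=2, Z=1, W=2, X=1) weight 4/1701
  (U=3, Y=1, Z=1, W=0, X=0) weight 1/378
  (U=4, Y=0, Z=1, W=0, X=0) weight 2/567
  … 17 more
Group by Y:
  weight(Y=0) = 1/21
  weight(Y=1) = 1/28
  weight(Y=2) = 1/63
Total weight = 1/21 + 1/28 + 1/63 = 25/252
P(Y=0 | obs) = 1/21 / 25/252 = 12/25
P(Y=1 | obs) = 1/28 / 25/252 = 9/25
P(Y=2 | obs) = 1/63 / 25/252 = 4/25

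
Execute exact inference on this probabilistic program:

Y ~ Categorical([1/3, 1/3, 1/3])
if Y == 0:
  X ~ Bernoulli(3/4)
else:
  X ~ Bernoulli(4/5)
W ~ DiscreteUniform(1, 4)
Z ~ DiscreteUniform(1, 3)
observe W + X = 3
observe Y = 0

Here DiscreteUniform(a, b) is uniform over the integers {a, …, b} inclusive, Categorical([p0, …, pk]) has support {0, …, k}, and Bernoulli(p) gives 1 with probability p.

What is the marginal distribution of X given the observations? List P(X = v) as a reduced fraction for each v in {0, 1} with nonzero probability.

P(X=0) = 1/4, P(X=1) = 3/4

Enumerate traces; 6 have nonzero weight after conditioning:
  (Y=0, X=0, W=3, Z=1) weight 1/144
  (Y=0, X=0, W=3, Z=2) weight 1/144
  (Y=0, X=0, W=3, Z=3) weight 1/144
  (Y=0, X=1, W=2, Z=1) weight 1/48
  (Y=0, X=1, W=2, Z=2) weight 1/48
  (Y=0, X=1, W=2, Z=3) weight 1/48
Group by X:
  weight(X=0) = 1/48
  weight(X=1) = 1/16
Total weight = 1/48 + 1/16 = 1/12
P(X=0 | obs) = 1/48 / 1/12 = 1/4
P(X=1 | obs) = 1/16 / 1/12 = 3/4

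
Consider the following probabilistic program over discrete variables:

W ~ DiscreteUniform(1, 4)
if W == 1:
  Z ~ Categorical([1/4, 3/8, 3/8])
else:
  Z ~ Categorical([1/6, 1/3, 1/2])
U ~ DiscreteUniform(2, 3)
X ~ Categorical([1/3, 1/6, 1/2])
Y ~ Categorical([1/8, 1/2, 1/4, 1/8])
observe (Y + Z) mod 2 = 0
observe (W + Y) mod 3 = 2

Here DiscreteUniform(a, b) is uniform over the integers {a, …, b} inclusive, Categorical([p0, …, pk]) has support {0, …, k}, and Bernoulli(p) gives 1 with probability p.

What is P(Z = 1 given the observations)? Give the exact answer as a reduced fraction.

Enumerate traces; 42 have nonzero weight after conditioning:
  (W=1, Z=1, U=2, X=0, Y=1) weight 1/128
  (W=1, Z=1, U=2, X=1, Y=1) weight 1/256
  (W=1, Z=1, U=2, X=2, Y=1) weight 3/256
  (W=1, Z=1, U=3, X=0, Y=1) weight 1/128
  (W=1, Z=1, U=3, X=1, Y=1) weight 1/256
  (W=1, Z=1, U=3, X=2, Y=1) weight 3/256
  (W=2, Z=0, U=2, X=0, Y=0) weight 1/1152
  (W=2, Z=0, U=2, X=1, Y=0) weight 1/2304
  (W=2, Z=2, U=2, X=0, Y=0) weight 1/384
  … 33 more
Group by Z:
  weight(Z=0) = 1/64
  weight(Z=1) = 19/192
  weight(Z=2) = 3/64
Total weight = 1/64 + 19/192 + 3/64 = 31/192
P(Z=0 | obs) = 1/64 / 31/192 = 3/31
P(Z=1 | obs) = 19/192 / 31/192 = 19/31
P(Z=2 | obs) = 3/64 / 31/192 = 9/31

P(Z = 1 | obs) = 19/31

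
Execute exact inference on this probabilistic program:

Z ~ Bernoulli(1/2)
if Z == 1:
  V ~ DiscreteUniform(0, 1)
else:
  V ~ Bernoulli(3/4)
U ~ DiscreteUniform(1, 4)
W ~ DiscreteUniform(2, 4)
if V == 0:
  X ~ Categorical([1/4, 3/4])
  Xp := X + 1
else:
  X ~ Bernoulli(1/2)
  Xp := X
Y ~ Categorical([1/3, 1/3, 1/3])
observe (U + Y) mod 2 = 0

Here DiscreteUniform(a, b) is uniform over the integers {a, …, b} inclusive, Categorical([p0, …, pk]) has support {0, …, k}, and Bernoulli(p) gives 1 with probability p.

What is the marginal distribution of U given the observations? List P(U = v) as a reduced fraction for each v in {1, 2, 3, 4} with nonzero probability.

P(U=1) = 1/6, P(U=2) = 1/3, P(U=3) = 1/6, P(U=4) = 1/3

Enumerate traces; 144 have nonzero weight after conditioning:
  (Z=0, V=0, U=1, W=2, X=0, Y=1) weight 1/1152
  (Z=0, V=0, U=1, W=2, X=1, Y=1) weight 1/384
  (Z=0, V=0, U=1, W=3, X=0, Y=1) weight 1/1152
  (Z=0, V=0, U=1, W=3, X=1, Y=1) weight 1/384
  (Z=0, V=0, U=1, W=4, X=0, Y=1) weight 1/1152
  (Z=0, V=0, U=1, W=4, X=1, Y=1) weight 1/384
  (Z=0, V=0, U=2, W=2, X=0, Y=0) weight 1/1152
  (Z=0, V=0, U=2, W=2, X=0, Y=2) weight 1/1152
  (Z=0, V=0, U=3, W=2, X=0, Y=1) weight 1/1152
  (Z=0, V=0, U=4, W=2, X=0, Y=0) weight 1/1152
  … 134 more
Group by U:
  weight(U=1) = 1/12
  weight(U=2) = 1/6
  weight(U=3) = 1/12
  weight(U=4) = 1/6
Total weight = 1/12 + 1/6 + 1/12 + 1/6 = 1/2
P(U=1 | obs) = 1/12 / 1/2 = 1/6
P(U=2 | obs) = 1/6 / 1/2 = 1/3
P(U=3 | obs) = 1/12 / 1/2 = 1/6
P(U=4 | obs) = 1/6 / 1/2 = 1/3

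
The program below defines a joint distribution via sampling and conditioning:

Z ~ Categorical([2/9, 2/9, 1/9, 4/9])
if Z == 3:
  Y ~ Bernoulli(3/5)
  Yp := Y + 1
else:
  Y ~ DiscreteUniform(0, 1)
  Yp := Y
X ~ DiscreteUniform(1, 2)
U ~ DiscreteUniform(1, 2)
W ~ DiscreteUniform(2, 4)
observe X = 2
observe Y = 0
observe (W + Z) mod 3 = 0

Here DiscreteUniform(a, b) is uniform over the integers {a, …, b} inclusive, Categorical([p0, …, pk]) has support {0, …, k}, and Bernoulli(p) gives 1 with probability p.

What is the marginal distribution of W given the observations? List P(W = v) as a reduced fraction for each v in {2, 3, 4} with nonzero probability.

P(W=2) = 10/41, P(W=3) = 26/41, P(W=4) = 5/41

Enumerate traces; 8 have nonzero weight after conditioning:
  (Z=0, Y=0, X=2, U=1, W=3) weight 1/108
  (Z=0, Y=0, X=2, U=2, W=3) weight 1/108
  (Z=1, Y=0, X=2, U=1, W=2) weight 1/108
  (Z=1, Y=0, X=2, U=2, W=2) weight 1/108
  (Z=2, Y=0, X=2, U=1, W=4) weight 1/216
  (Z=2, Y=0, X=2, U=2, W=4) weight 1/216
  (Z=3, Y=0, X=2, U=1, W=3) weight 2/135
  (Z=3, Y=0, X=2, U=2, W=3) weight 2/135
Group by W:
  weight(W=2) = 1/54
  weight(W=3) = 13/270
  weight(W=4) = 1/108
Total weight = 1/54 + 13/270 + 1/108 = 41/540
P(W=2 | obs) = 1/54 / 41/540 = 10/41
P(W=3 | obs) = 13/270 / 41/540 = 26/41
P(W=4 | obs) = 1/108 / 41/540 = 5/41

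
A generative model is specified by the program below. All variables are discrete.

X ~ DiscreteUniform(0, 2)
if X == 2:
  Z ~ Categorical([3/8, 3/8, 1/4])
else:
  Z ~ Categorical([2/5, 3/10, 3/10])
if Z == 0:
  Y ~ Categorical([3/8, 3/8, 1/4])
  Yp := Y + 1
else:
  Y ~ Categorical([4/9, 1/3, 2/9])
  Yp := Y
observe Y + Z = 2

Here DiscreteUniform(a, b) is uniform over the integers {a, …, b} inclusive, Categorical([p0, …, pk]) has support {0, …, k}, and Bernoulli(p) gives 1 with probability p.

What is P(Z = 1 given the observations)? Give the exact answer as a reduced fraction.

Enumerate traces; 9 have nonzero weight after conditioning:
  (X=0, Z=0, Y=2) weight 1/30
  (X=0, Z=1, Y=1) weight 1/30
  (X=0, Z=2, Y=0) weight 2/45
  (X=1, Z=0, Y=2) weight 1/30
  (X=1, Z=1, Y=1) weight 1/30
  (X=1, Z=2, Y=0) weight 2/45
  (X=2, Z=0, Y=2) weight 1/32
  (X=2, Z=1, Y=1) weight 1/24
  … 1 more
Group by Z:
  weight(Z=0) = 47/480
  weight(Z=1) = 13/120
  weight(Z=2) = 17/135
Total weight = 47/480 + 13/120 + 17/135 = 287/864
P(Z=0 | obs) = 47/480 / 287/864 = 423/1435
P(Z=1 | obs) = 13/120 / 287/864 = 468/1435
P(Z=2 | obs) = 17/135 / 287/864 = 544/1435

P(Z = 1 | obs) = 468/1435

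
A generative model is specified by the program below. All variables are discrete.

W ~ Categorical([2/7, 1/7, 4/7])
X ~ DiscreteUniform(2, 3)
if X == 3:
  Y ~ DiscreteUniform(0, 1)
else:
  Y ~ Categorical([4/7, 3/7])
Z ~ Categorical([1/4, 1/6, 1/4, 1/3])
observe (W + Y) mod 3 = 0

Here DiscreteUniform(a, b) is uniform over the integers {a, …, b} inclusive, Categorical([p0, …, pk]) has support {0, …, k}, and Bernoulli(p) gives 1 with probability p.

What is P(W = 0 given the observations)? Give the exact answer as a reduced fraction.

P(W = 0 | obs) = 15/41

Enumerate traces; 16 have nonzero weight after conditioning:
  (W=0, X=2, Y=0, Z=0) weight 1/49
  (W=0, X=2, Y=0, Z=1) weight 2/147
  (W=0, X=2, Y=0, Z=2) weight 1/49
  (W=0, X=2, Y=0, Z=3) weight 4/147
  (W=0, X=3, Y=0, Z=0) weight 1/56
  (W=0, X=3, Y=0, Z=1) weight 1/84
  (W=0, X=3, Y=0, Z=2) weight 1/56
  (W=0, X=3, Y=0, Z=3) weight 1/42
  (W=2, X=2, Y=1, Z=0) weight 3/98
  … 7 more
Group by W:
  weight(W=0) = 15/98
  weight(W=2) = 13/49
Total weight = 15/98 + 13/49 = 41/98
P(W=0 | obs) = 15/98 / 41/98 = 15/41
P(W=2 | obs) = 13/49 / 41/98 = 26/41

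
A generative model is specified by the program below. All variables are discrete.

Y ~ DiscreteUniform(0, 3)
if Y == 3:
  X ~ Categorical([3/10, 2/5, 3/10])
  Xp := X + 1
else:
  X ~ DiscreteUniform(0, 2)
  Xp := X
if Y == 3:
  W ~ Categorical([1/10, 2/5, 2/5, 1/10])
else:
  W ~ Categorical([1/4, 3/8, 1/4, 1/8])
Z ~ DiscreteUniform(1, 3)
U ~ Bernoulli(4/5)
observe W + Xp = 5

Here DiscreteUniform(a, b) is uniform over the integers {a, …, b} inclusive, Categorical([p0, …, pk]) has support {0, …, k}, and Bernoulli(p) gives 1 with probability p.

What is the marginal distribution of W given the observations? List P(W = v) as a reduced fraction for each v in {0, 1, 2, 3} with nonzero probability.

P(W=2) = 8/19, P(W=3) = 11/19

Enumerate traces; 30 have nonzero weight after conditioning:
  (Y=0, X=2, W=3, Z=1, U=0) weight 1/1440
  (Y=0, X=2, W=3, Z=1, U=1) weight 1/360
  (Y=0, X=2, W=3, Z=2, U=0) weight 1/1440
  (Y=0, X=2, W=3, Z=2, U=1) weight 1/360
  (Y=0, X=2, W=3, Z=3, U=0) weight 1/1440
  (Y=0, X=2, W=3, Z=3, U=1) weight 1/360
  (Y=1, X=2, W=3, Z=1, U=0) weight 1/1440
  (Y=1, X=2, W=3, Z=1, U=1) weight 1/360
  (Y=3, X=2, W=2, Z=1, U=0) weight 1/500
  … 21 more
Group by W:
  weight(W=2) = 3/100
  weight(W=3) = 33/800
Total weight = 3/100 + 33/800 = 57/800
P(W=2 | obs) = 3/100 / 57/800 = 8/19
P(W=3 | obs) = 33/800 / 57/800 = 11/19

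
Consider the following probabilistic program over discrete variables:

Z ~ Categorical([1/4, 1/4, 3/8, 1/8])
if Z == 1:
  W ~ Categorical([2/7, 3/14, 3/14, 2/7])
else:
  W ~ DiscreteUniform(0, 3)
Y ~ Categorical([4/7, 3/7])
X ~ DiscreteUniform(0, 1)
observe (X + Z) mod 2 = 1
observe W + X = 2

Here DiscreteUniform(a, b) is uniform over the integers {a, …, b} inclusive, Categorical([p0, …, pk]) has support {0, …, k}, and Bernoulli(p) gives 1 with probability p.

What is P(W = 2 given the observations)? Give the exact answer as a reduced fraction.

Enumerate traces; 8 have nonzero weight after conditioning:
  (Z=0, W=1, Y=0, X=1) weight 1/56
  (Z=0, W=1, Y=1, X=1) weight 3/224
  (Z=1, W=2, Y=0, X=0) weight 3/196
  (Z=1, W=2, Y=1, X=0) weight 9/784
  (Z=2, W=1, Y=0, X=1) weight 3/112
  (Z=2, W=1, Y=1, X=1) weight 9/448
  (Z=3, W=2, Y=0, X=0) weight 1/112
  (Z=3, W=2, Y=1, X=0) weight 3/448
Group by W:
  weight(W=1) = 5/64
  weight(W=2) = 19/448
Total weight = 5/64 + 19/448 = 27/224
P(W=1 | obs) = 5/64 / 27/224 = 35/54
P(W=2 | obs) = 19/448 / 27/224 = 19/54

P(W = 2 | obs) = 19/54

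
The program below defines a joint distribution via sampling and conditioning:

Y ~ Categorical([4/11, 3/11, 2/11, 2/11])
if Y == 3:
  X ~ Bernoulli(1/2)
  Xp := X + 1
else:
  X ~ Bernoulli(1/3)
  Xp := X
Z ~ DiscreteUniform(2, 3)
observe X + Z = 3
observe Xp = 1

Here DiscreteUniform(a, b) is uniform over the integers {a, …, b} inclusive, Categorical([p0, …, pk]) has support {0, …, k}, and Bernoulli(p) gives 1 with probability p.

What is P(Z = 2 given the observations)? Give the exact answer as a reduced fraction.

Enumerate traces; 4 have nonzero weight after conditioning:
  (Y=0, X=1, Z=2) weight 2/33
  (Y=1, X=1, Z=2) weight 1/22
  (Y=2, X=1, Z=2) weight 1/33
  (Y=3, X=0, Z=3) weight 1/22
Group by Z:
  weight(Z=2) = 3/22
  weight(Z=3) = 1/22
Total weight = 3/22 + 1/22 = 2/11
P(Z=2 | obs) = 3/22 / 2/11 = 3/4
P(Z=3 | obs) = 1/22 / 2/11 = 1/4

P(Z = 2 | obs) = 3/4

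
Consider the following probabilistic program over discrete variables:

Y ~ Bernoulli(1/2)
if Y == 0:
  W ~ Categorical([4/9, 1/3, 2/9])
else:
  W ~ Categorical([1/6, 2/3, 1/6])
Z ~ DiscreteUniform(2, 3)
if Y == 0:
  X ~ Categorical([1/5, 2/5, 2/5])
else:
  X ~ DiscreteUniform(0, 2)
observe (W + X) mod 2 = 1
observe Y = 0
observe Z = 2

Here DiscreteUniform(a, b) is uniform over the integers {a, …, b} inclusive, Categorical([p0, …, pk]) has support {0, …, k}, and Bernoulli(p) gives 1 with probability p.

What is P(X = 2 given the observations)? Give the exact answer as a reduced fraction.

Enumerate traces; 4 have nonzero weight after conditioning:
  (Y=0, W=0, Z=2, X=1) weight 2/45
  (Y=0, W=1, Z=2, X=0) weight 1/60
  (Y=0, W=1, Z=2, X=2) weight 1/30
  (Y=0, W=2, Z=2, X=1) weight 1/45
Group by X:
  weight(X=0) = 1/60
  weight(X=1) = 1/15
  weight(X=2) = 1/30
Total weight = 1/60 + 1/15 + 1/30 = 7/60
P(X=0 | obs) = 1/60 / 7/60 = 1/7
P(X=1 | obs) = 1/15 / 7/60 = 4/7
P(X=2 | obs) = 1/30 / 7/60 = 2/7

P(X = 2 | obs) = 2/7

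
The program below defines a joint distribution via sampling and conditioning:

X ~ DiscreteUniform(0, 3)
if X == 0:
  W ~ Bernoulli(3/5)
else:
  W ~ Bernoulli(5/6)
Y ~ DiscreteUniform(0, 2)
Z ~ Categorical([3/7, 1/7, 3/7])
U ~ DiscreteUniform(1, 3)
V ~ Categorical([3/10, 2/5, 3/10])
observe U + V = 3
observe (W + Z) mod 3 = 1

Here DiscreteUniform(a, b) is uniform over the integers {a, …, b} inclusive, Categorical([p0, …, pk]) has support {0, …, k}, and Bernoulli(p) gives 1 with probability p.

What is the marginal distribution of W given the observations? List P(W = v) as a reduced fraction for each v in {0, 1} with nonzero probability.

Enumerate traces; 72 have nonzero weight after conditioning:
  (X=0, W=0, Y=0, Z=1, U=1, V=2) weight 1/2100
  (X=0, W=0, Y=0, Z=1, U=2, V=1) weight 1/1575
  (X=0, W=0, Y=0, Z=1, U=3, V=0) weight 1/2100
  (X=0, W=0, Y=1, Z=1, U=1, V=2) weight 1/2100
  (X=0, W=0, Y=1, Z=1, U=2, V=1) weight 1/1575
  (X=0, W=0, Y=1, Z=1, U=3, V=0) weight 1/2100
  (X=0, W=0, Y=2, Z=1, U=1, V=2) weight 1/2100
  (X=0, W=0, Y=2, Z=1, U=2, V=1) weight 1/1575
  (X=0, W=1, Y=0, Z=0, U=1, V=2) weight 3/1400
  … 63 more
Group by W:
  weight(W=0) = 3/280
  weight(W=1) = 31/280
Total weight = 3/280 + 31/280 = 17/140
P(W=0 | obs) = 3/280 / 17/140 = 3/34
P(W=1 | obs) = 31/280 / 17/140 = 31/34

P(W=0) = 3/34, P(W=1) = 31/34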